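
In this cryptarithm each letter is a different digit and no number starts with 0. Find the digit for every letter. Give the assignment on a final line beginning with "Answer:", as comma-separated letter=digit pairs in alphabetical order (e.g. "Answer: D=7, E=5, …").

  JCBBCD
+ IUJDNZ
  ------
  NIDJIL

Step 1. [col 1: D + Z ≡ L (mod 10)] D=7 is one option consistent with column 1 (D + Z ≡ L (mod 10), carry-in 0) — take it. So D=7.
Step 2. [col 1: D + Z ≡ L (mod 10)] several values work for L in column 1 (D + Z ≡ L (mod 10), carry-in 0); try L=0. So L=0.
Step 3. [col 1: D + Z ≡ L (mod 10)] from column 1 (D=7, L=0, carry-in 0, digits 0,7 already taken and all letters distinct): Z must equal 3, so Z=3.
Step 4. [col 2: C + N ≡ I (mod 10)] no forcing yet in column 2 (carry-in 1); I=5 is free and consistent — try it. So I=5.
Step 5. [col 2: C + N ≡ I (mod 10)] several values work for C in column 2 (C + N ≡ I (mod 10), carry-in 1); try C=6 ⇒ C=6.
Step 6. [col 2: C + N ≡ I (mod 10)] from column 2 (C=6, I=5, carry-in 1, digits 0,3,5,6,7 already taken and all letters distinct): N must equal 8, so N=8.
Step 7. [col 3: B + D ≡ J (mod 10)] column 3 (B + D ≡ J (mod 10), carry-in 1) doesn't pin B yet; pick B=4 and continue. So B=4.
Step 8. [col 3: B + D ≡ J (mod 10)] in column 3 we have B+D≡J with carry-in 1; given B=4, D=7 and digits 0,3,4,5,6,7,8 already taken and all letters distinct, that pins J to 2 ⇒ J=2.
Step 9. [col 5: C + U ≡ I (mod 10)] column 5: given C=6, I=5, carry-in 0, and digits 0,2,3,4,5,6,7,8 already taken and all letters distinct, C+U≡I (mod 10) forces U=9 ⇒ U=9.

Answer: B=4, C=6, D=7, I=5, J=2, L=0, N=8, U=9, Z=3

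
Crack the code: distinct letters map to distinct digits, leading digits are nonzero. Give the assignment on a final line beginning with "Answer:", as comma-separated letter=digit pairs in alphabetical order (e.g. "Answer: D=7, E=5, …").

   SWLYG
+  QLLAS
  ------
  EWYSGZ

Step 1. [col 1: G + S ≡ Z (mod 10)] several values work for G in column 1 (G + S ≡ Z (mod 10), carry-in 0); try G=3, so G=3.
Step 2. [col 1: G + S ≡ Z (mod 10)] column 1 (G + S ≡ Z (mod 10), carry-in 0) doesn't pin S yet; pick S=5 and continue. So S=5.
Step 3. [col 1: G + S ≡ Z (mod 10)] from column 1 (G=3, S=5, carry-in 0, digits 3,5 already taken and all letters distinct): Z must equal 8, so Z=8.
Step 4. [col 2: Y + A ≡ G (mod 10)] Y=6 is one option consistent with column 2 (Y + A ≡ G (mod 10), carry-in 0) — take it, so Y=6.
Step 5. [col 2: Y + A ≡ G (mod 10)] column 2 reads Y+A+carry(0)=G with Y=6, G=3; with digits 3,5,6,8 already taken and all letters distinct, the only value for A is 7 ⇒ A=7.
Step 6. [E] the sum has 6 digits but both addends have 5; that extra leading digit E is the final carry, namely 1. So E=1.
Step 7. [col 3: L + L ≡ S (mod 10)] from column 3 (S=5, carry-in 1, digits 1,3,5,6,7,8 already taken and all letters distinct): L must equal 2 ⇒ L=2.
Step 8. [col 4: W + L ≡ Y (mod 10)] in column 4 we have W+L≡Y with carry-in 0; given L=2, Y=6 and digits 1,2,3,5,6,7,8 already taken and all letters distinct, that pins W to 4. So W=4.
Step 9. [col 5: S + Q ≡ W (mod 10)] column 5 reads S+Q+carry(0)=W with S=5, W=4; with digits 1,2,3,4,5,6,7,8 already taken and all letters distinct, the only value for Q is 9. So Q=9.

Answer: A=7, E=1, G=3, L=2, Q=9, S=5, W=4, Y=6, Z=8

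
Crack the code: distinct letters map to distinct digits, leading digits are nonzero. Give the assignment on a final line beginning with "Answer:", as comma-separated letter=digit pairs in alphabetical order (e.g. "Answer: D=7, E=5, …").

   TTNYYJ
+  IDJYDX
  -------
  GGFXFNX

Step 1. [G] the sum has 7 digits but both addends have 6; that extra leading digit G is the final carry, namely 1. So G=1.
Step 2. [col 1: J + X ≡ X (mod 10)] in column 1 we have J+X≡X with carry-in 0; given nothing yet and digits 1 already taken and all letters distinct, that pins J to 0. So J=0.
Step 3. [col 1: J + X ≡ X (mod 10)] X=4 is one option consistent with column 1 (J + X ≡ X (mod 10), carry-in 0) — take it. So X=4.
Step 4. [col 2: Y + D ≡ N (mod 10)] several values work for Y in column 2 (Y + D ≡ N (mod 10), carry-in 0); try Y=8 ⇒ Y=8.
Step 5. [col 2: Y + D ≡ N (mod 10)] column 2 (Y + D ≡ N (mod 10), carry-in 0) doesn't pin N yet; pick N=3 and continue, so N=3.
Step 6. [col 2: Y + D ≡ N (mod 10)] column 2: given Y=8, N=3, carry-in 0, and digits 0,1,3,4,8 already taken and all letters distinct, Y+D≡N (mod 10) forces D=5. So D=5.
Step 7. [col 3: Y + Y ≡ F (mod 10)] in column 3 we have Y+Y≡F with carry-in 1; given Y=8 and digits 0,1,3,4,5,8 already taken and all letters distinct, that pins F to 7 ⇒ F=7.
Step 8. [col 5: T + D ≡ F (mod 10)] column 5: given D=5, F=7, carry-in 0, and digits 0,1,3,4,5,7,8 already taken and all letters distinct, T+D≡F (mod 10) forces T=2, so T=2.
Step 9. [col 6: T + I ≡ G (mod 10)] column 6 reads T+I+carry(0)=G with T=2, G=1; with digits 0,1,2,3,4,5,7,8 already taken and all letters distinct, the only value for I is 9, so I=9.

Answer: D=5, F=7, G=1, I=9, J=0, N=3, T=2, X=4, Y=8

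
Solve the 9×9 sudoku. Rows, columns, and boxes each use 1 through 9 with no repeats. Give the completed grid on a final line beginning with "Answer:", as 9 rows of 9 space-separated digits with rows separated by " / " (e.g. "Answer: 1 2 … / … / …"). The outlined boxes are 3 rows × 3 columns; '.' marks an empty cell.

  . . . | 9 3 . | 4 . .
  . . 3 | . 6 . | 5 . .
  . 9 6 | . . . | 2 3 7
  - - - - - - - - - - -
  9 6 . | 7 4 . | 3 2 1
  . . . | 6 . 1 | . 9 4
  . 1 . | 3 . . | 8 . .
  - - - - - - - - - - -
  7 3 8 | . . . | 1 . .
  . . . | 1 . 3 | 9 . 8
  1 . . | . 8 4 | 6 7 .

Step 1. [r4c3∈{5}] r4c3 has the single candidate 5. So r4c3=5.
Step 2. [r5c5∈{2,5}] in row 5, 5 fits only at r5c5, so r5c5=5.
Step 3. [r6c3∈{2,4,7}] row 6 places 7 nowhere but r6c3. So r6c3=7.
Step 4. [r5c3∈{2}] only 2 remains possible at r5c3 ⇒ r5c3=2.
Step 5. [r5c2∈{8}] nothing but 8 survives at r5c2. So r5c2=8.
Step 6. [r7c6∈{2,5,6,9}] row 7 places 6 nowhere but r7c6 ⇒ r7c6=6.
Step 7. [r6c1∈{4}] r6c1 is down to just 4 ⇒ r6c1=4.
Step 8. [r2c2∈{2,4,7}] across box 1, 4 lands solely at r2c2. So r2c2=4.
Step 9. [r1c2∈{2,5,7}] r1c2 is the only open cell in col 2 admitting 7 ⇒ r1c2=7.
Step 10. [r4c6∈{8}] r4c6 is down to just 8, so r4c6=8.
Step 11. [r3c6∈{5}] nothing but 5 survives at r3c6. So r3c6=5.
Step 12. [r1c6∈{2}] only 2 remains possible at r1c6 ⇒ r1c6=2.
Step 13. [r6c5∈{2,9}] r6c5 is the only open cell in row 6 admitting 2 ⇒ r6c5=2.
Step 14. [r3c1∈{8}] nothing but 8 survives at r3c1. So r3c1=8.
Step 15. [r1c8∈{1,6,8}] r1c8 is the only open cell in row 1 admitting 8 ⇒ r1c8=8.
Step 16. [r8c1∈{2,5,6}] r8c1 is the only open cell in row 8 admitting 6. So r8c1=6.
Step 17. [r9c9∈{2,3,5}] in row 9, 3 fits only at r9c9, so r9c9=3.
Step 18. [r7c9∈{2,5}] r7c9 is the only open cell in col 9 admitting 2, so r7c9=2.
Step 19. [r6c9∈{5,6}] in col 9, 5 fits only at r6c9, so r6c9=5.
Step 20. [r9c4∈{2,5}] 2 has one home in col 4: r9c4. So r9c4=2.
Step 21. [r7c8∈{4,5}] 4 has one home in row 7: r7c8, so r7c8=4.
Step 22. [r9c2∈{5}] r9c2 has the single candidate 5. So r9c2=5.
Step 23. [r5c1∈{3}] r5c1 has the single candidate 3, so r5c1=3.
Step 24. [r1c9∈{6}] r1c9's peers cover all but 6 ⇒ r1c9=6.
Step 25. [r2c6∈{7}] nothing but 7 survives at r2c6. So r2c6=7.
Step 26. [r3c5∈{1}] nothing but 1 survives at r3c5, so r3c5=1.
Step 27. [r2c9∈{9}] r2c9 is down to just 9 ⇒ r2c9=9.
Step 28. [r8c3∈{4}] r8c3 is down to just 4, so r8c3=4.
Step 29. [r3c4∈{4}] r3c4 is down to just 4, so r3c4=4.
Step 30. [r8c2∈{2}] r8c2's peers cover all but 2, so r8c2=2.
Step 31. [r2c8∈{1}] r2c8's peers cover all but 1 ⇒ r2c8=1.
Step 32. [r1c1∈{5}] r1c1's peers cover all but 5. So r1c1=5.
Step 33. [r2c1∈{2}] r2c1 has the single candidate 2. So r2c1=2.
Step 34. [r2c4∈{8}] r2c4 is down to just 8 ⇒ r2c4=8.
Step 35. [r7c4∈{5}] nothing but 5 survives at r7c4. So r7c4=5.
Step 36. [r1c3∈{1}] r1c3's peers cover all but 1. So r1c3=1.
Step 37. [r5c7∈{7}] r5c7 has the single candidate 7 ⇒ r5c7=7.
Step 38. [r7c5∈{9}] r7c5 has the single candidate 9. So r7c5=9.
Step 39. [r6c8∈{6}] nothing but 6 survives at r6c8 ⇒ r6c8=6.
Step 40. [r6c6∈{9}] r6c6 has the single candidate 9, so r6c6=9.
Step 41. [r8c8∈{5}] nothing but 5 survives at r8c8. So r8c8=5.
Step 42. [r8c5∈{7}] nothing but 7 survives at r8c5 ⇒ r8c5=7.
Step 43. [r9c3∈{9}] nothing but 9 survives at r9c3, so r9c3=9.

Answer: 5 7 1 9 3 2 4 8 6 / 2 4 3 8 6 7 5 1 9 / 8 9 6 4 1 5 2 3 7 / 9 6 5 7 4 8 3 2 1 / 3 8 2 6 5 1 7 9 4 / 4 1 7 3 2 9 8 6 5 / 7 3 8 5 9 6 1 4 2 / 6 2 4 1 7 3 9 5 8 / 1 5 9 2 8 4 6 7 3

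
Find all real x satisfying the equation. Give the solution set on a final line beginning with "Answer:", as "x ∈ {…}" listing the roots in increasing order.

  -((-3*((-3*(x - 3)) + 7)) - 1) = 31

Step 1. [-((-3*((-3*(x - 3)) + 7)) - 1) = 31] flip signs both sides. So neg: (-3*((-3*(x - 3)) + 7)) - 1 = -31.
Step 2. [(-3*((-3*(x - 3)) + 7)) - 1 = -31] the outer -1 inverts by adding 1, so sub: -3*((-3*(x - 3)) + 7) = -30.
Step 3. [-3*((-3*(x - 3)) + 7) = -30] LHS = -3·(…); ÷-3 both sides. So div: (-3*(x - 3)) + 7 = 10.
Step 4. [(-3*(x - 3)) + 7 = 10] 7 comes off first (subtract 7). So sub: -3*(x - 3) = 3.
Step 5. [-3*(x - 3) = 3] -3·(inner) — divide through by -3. So div: x - 3 = -1.
Step 6. [x - 3 = -1] -3 is outermost — add 3 both sides ⇒ sub: x = 2.

Answer: x ∈ {2}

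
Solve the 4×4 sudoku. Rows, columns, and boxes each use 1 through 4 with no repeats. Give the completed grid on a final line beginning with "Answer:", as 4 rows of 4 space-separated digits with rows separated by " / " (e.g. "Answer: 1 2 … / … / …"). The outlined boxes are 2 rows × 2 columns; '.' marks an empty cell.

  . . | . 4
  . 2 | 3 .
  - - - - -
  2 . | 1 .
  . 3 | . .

Step 1. [r4c1∈{1,4}] across row 4, 1 lands solely at r4c1. So r4c1=1.
Step 2. [r1c3∈{2}] only 2 remains possible at r1c3 ⇒ r1c3=2.
Step 3. [r1c1∈{3}] only 3 remains possible at r1c1, so r1c1=3.
Step 4. [r4c4∈{2}] r4c4 has the single candidate 2 ⇒ r4c4=2.
Step 5. [r2c1∈{4}] r2c1 is down to just 4. So r2c1=4.
Step 6. [r1c2∈{1}] only 1 remains possible at r1c2, so r1c2=1.
Step 7. [r2c4∈{1}] r2c4's peers cover all but 1. So r2c4=1.
Step 8. [r3c2∈{4}] r3c2 is down to just 4, so r3c2=4.
Step 9. [r4c3∈{4}] nothing but 4 survives at r4c3, so r4c3=4.
Step 10. [r3c4∈{3}] r3c4 is down to just 3 ⇒ r3c4=3.

Answer: 3 1 2 4 / 4 2 3 1 / 2 4 1 3 / 1 3 4 2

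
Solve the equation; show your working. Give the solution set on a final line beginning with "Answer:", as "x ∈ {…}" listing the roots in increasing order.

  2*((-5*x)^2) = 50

Step 1. [2*((-5*x)^2) = 50] leading coefficient 2: divide by 2 ⇒ div: (-5*x)^2 = 25.
Step 2. [(-5*x)^2 = 25] √ both sides: 25 ≥ 0 gives two branches ⇒ sqrt: -5*x = 5 or -5.
Step 3. [-5*x = 5 or -5] -5·(inner) — divide through by -5, so div: x = -1 or 1.

Answer: x ∈ {-1, 1}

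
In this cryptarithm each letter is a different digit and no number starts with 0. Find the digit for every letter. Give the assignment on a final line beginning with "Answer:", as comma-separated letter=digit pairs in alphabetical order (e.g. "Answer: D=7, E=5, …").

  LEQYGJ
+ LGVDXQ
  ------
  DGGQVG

Step 1. [col 1: J + Q ≡ G (mod 10)] column 1 (J + Q ≡ G (mod 10), carry-in 0) doesn't pin Q yet; pick Q=5 and continue, so Q=5.
Step 2. [col 1: J + Q ≡ G (mod 10)] column 1 (J + Q ≡ G (mod 10), carry-in 0) doesn't pin G yet; pick G=7 and continue. So G=7.
Step 3. [col 1: J + Q ≡ G (mod 10)] from column 1 (Q=5, G=7, carry-in 0, digits 5,7 already taken and all letters distinct): J must equal 2. So J=2.
Step 4. [col 2: G + X ≡ V (mod 10)] column 2 (G + X ≡ V (mod 10), carry-in 0) doesn't pin V yet; pick V=1 and continue, so V=1.
Step 5. [col 2: G + X ≡ V (mod 10)] in column 2 we have G+X≡V with carry-in 0; given G=7, V=1 and digits 1,2,5,7 already taken and all letters distinct, that pins X to 4. So X=4.
Step 6. [col 3: Y + D ≡ Q (mod 10)] column 3 (Y + D ≡ Q (mod 10), carry-in 1) doesn't pin D yet; pick D=6 and continue ⇒ D=6.
Step 7. [col 3: Y + D ≡ Q (mod 10)] column 3 reads Y+D+carry(1)=Q with D=6, Q=5; with digits 1,2,4,5,6,7 already taken and all letters distinct, the only value for Y is 8. So Y=8.
Step 8. [col 5: E + G ≡ G (mod 10)] in column 5 we have E+G≡G with carry-in 0; given G=7 and digits 1,2,4,5,6,7,8 already taken and all letters distinct, that pins E to 0 ⇒ E=0.
Step 9. [col 6: L + L ≡ D (mod 10)] column 6 reads L+L+carry(0)=D with D=6; with digits 0,1,2,4,5,6,7,8 already taken and all letters distinct, the only value for L is 3. So L=3.

Answer: D=6, E=0, G=7, J=2, L=3, Q=5, V=1, X=4, Y=8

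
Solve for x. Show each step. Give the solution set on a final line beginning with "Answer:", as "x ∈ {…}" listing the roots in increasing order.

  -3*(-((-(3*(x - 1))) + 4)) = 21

Step 1. [-3*(-((-(3*(x - 1))) + 4)) = 21] LHS = -3·(…); ÷-3 both sides ⇒ div: -((-(3*(x - 1))) + 4) = -7.
Step 2. [-((-(3*(x - 1))) + 4) = -7] leading − — multiply by −1, so neg: (-(3*(x - 1))) + 4 = 7.
Step 3. [(-(3*(x - 1))) + 4 = 7] peel the +4: subtract 4 from each side. So sub: -(3*(x - 1)) = 3.
Step 4. [-(3*(x - 1)) = 3] LHS negated; negate both sides. So neg: 3*(x - 1) = -3.
Step 5. [3*(x - 1) = -3] leading coefficient 3: divide by 3. So div: x - 1 = -1.
Step 6. [x - 1 = -1] the outer -1 inverts by adding 1. So sub: x = 0.

Answer: x ∈ {0}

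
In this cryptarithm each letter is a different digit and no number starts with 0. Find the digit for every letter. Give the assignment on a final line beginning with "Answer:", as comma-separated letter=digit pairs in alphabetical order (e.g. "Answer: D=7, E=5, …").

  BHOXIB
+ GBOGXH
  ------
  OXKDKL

Step 1. [col 1: B + H ≡ L (mod 10)] L=6 is one option consistent with column 1 (B + H ≡ L (mod 10), carry-in 0) — take it. So L=6.
Step 2. [col 1: B + H ≡ L (mod 10)] several values work for H in column 1 (B + H ≡ L (mod 10), carry-in 0); try H=2, so H=2.
Step 3. [col 1: B + H ≡ L (mod 10)] in column 1 we have B+H≡L with carry-in 0; given H=2, L=6 and digits 2,6 already taken and all letters distinct, that pins B to 4 ⇒ B=4.
Step 4. [col 2: I + X ≡ K (mod 10)] several values work for X in column 2 (I + X ≡ K (mod 10), carry-in 0); try X=7, so X=7.
Step 5. [col 2: I + X ≡ K (mod 10)] no forcing yet in column 2 (carry-in 0); I=3 is free and consistent — try it. So I=3.
Step 6. [col 2: I + X ≡ K (mod 10)] column 2 reads I+X+carry(0)=K with I=3, X=7; with digits 2,3,4,6,7 already taken and all letters distinct, the only value for K is 0, so K=0.
Step 7. [col 3: X + G ≡ D (mod 10)] from column 3 (X=7, carry-in 1, digits 0,2,3,4,6,7 already taken and all letters distinct): G must equal 1 ⇒ G=1.
Step 8. [col 3: X + G ≡ D (mod 10)] in column 3 we have X+G≡D with carry-in 1; given X=7, G=1 and digits 0,1,2,3,4,6,7 already taken and all letters distinct, that pins D to 9, so D=9.
Step 9. [col 4: O + O ≡ K (mod 10)] in column 4 we have O+O≡K with carry-in 0; given K=0 and digits 0,1,2,3,4,6,7,9 already taken and all letters distinct, that pins O to 5. So O=5.

Answer: B=4, D=9, G=1, H=2, I=3, K=0, L=6, O=5, X=7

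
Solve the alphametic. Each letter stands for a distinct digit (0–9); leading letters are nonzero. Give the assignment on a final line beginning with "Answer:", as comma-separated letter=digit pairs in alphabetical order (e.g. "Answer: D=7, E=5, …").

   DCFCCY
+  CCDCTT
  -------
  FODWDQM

Step 1. [col 1: Y + T ≡ M (mod 10)] column 1 (Y + T ≡ M (mod 10), carry-in 0) doesn't pin Y yet; pick Y=8 and continue. So Y=8.
Step 2. [F] F is the leading digit of a 7-digit sum of two 6-digit numbers; the final carry is exactly 1, so F=1.
Step 3. [col 1: Y + T ≡ M (mod 10)] T=7 is one option consistent with column 1 (Y + T ≡ M (mod 10), carry-in 0) — take it. So T=7.
Step 4. [col 1: Y + T ≡ M (mod 10)] in column 1 we have Y+T≡M with carry-in 0; given Y=8, T=7 and digits 1,7,8 already taken and all letters distinct, that pins M to 5, so M=5.
Step 5. [col 2: C + T ≡ Q (mod 10)] several values work for Q in column 2 (C + T ≡ Q (mod 10), carry-in 1); try Q=2. So Q=2.
Step 6. [col 2: C + T ≡ Q (mod 10)] from column 2 (T=7, Q=2, carry-in 1, digits 1,2,5,7,8 already taken and all letters distinct): C must equal 4. So C=4.
Step 7. [col 3: C + C ≡ D (mod 10)] column 3 reads C+C+carry(1)=D with C=4; with digits 1,2,4,5,7,8 already taken and all letters distinct, the only value for D is 9 ⇒ D=9.
Step 8. [col 4: F + D ≡ W (mod 10)] column 4 reads F+D+carry(0)=W with F=1, D=9; with digits 1,2,4,5,7,8,9 already taken and all letters distinct, the only value for W is 0, so W=0.
Step 9. [col 6: D + C ≡ O (mod 10)] column 6 reads D+C+carry(0)=O with D=9, C=4; with digits 0,1,2,4,5,7,8,9 already taken and all letters distinct, the only value for O is 3. So O=3.

Answer: C=4, D=9, F=1, M=5, O=3, Q=2, T=7, W=0, Y=8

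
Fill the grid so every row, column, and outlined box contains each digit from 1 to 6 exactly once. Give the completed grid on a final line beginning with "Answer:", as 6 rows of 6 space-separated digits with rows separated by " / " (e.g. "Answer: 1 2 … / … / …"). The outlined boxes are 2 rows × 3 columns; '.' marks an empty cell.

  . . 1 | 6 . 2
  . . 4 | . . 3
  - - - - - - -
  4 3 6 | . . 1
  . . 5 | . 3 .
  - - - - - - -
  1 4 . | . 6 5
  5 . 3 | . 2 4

Step 1. [r4c1∈{2}] r4c1's peers cover all but 2. So r4c1=2.
Step 2. [r3c5∈{5}] nothing but 5 survives at r3c5, so r3c5=5.
Step 3. [r2c2∈{2,5,6}] r2c2 is the only open cell in row 2 admitting 2 ⇒ r2c2=2.
Step 4. [r2c4∈{1,5}] row 2 places 5 nowhere but r2c4, so r2c4=5.
Step 5. [r2c5∈{1}] nothing but 1 survives at r2c5. So r2c5=1.
Step 6. [r4c4∈{4}] only 4 remains possible at r4c4. So r4c4=4.
Step 7. [r4c2∈{1}] r4c2 has the single candidate 1, so r4c2=1.
Step 8. [r6c2∈{6}] nothing but 6 survives at r6c2 ⇒ r6c2=6.
Step 9. [r4c6∈{6}] r4c6 has the single candidate 6, so r4c6=6.
Step 10. [r5c4∈{3}] only 3 remains possible at r5c4, so r5c4=3.
Step 11. [r6c4∈{1}] r6c4 has the single candidate 1 ⇒ r6c4=1.
Step 12. [r1c5∈{4}] nothing but 4 survives at r1c5 ⇒ r1c5=4.
Step 13. [r2c1∈{6}] only 6 remains possible at r2c1, so r2c1=6.
Step 14. [r3c4∈{2}] r3c4's peers cover all but 2. So r3c4=2.
Step 15. [r1c1∈{3}] nothing but 3 survives at r1c1, so r1c1=3.
Step 16. [r5c3∈{2}] nothing but 2 survives at r5c3. So r5c3=2.
Step 17. [r1c2∈{5}] r1c2 has the single candidate 5, so r1c2=5.

Answer: 3 5 1 6 4 2 / 6 2 4 5 1 3 / 4 3 6 2 5 1 / 2 1 5 4 3 6 / 1 4 2 3 6 5 / 5 6 3 1 2 4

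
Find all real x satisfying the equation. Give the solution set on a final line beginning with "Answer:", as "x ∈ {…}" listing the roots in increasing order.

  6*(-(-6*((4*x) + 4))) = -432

Step 1. [6*(-(-6*((4*x) + 4))) = -432] 6 out front; divide by 6, so div: -(-6*((4*x) + 4)) = -72.
Step 2. [-(-6*((4*x) + 4)) = -72] flip signs both sides, so neg: -6*((4*x) + 4) = 72.
Step 3. [-6*((4*x) + 4) = 72] divide by the outer -6. So div: (4*x) + 4 = -12.
Step 4. [(4*x) + 4 = -12] 4 | LHS and 4 | -12: pull 4 out. So factor: x + 1 = -3.
Step 5. [x + 1 = -3] peel the +1: subtract 1 from each side. So sub: x = -4.

Answer: x ∈ {-4}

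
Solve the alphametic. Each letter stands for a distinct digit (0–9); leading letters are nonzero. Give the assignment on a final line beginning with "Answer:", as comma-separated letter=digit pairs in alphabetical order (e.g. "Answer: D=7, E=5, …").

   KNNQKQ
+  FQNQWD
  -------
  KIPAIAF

Step 1. [col 1: Q + D ≡ F (mod 10)] column 1 (Q + D ≡ F (mod 10), carry-in 0) doesn't pin F yet; pick F=9 and continue ⇒ F=9.
Step 2. [col 1: Q + D ≡ F (mod 10)] Q=5 is one option consistent with column 1 (Q + D ≡ F (mod 10), carry-in 0) — take it. So Q=5.
Step 3. [K] adding two 6-digit numbers gives at most 6+1 digits, and here it does — K is that final carry and must be 1 ⇒ K=1.
Step 4. [col 1: Q + D ≡ F (mod 10)] column 1 reads Q+D+carry(0)=F with Q=5, F=9; with digits 1,5,9 already taken and all letters distinct, the only value for D is 4, so D=4.
Step 5. [col 2: K + W ≡ A (mod 10)] no forcing yet in column 2 (carry-in 0); A=7 is free and consistent — try it. So A=7.
Step 6. [col 2: K + W ≡ A (mod 10)] in column 2 we have K+W≡A with carry-in 0; given K=1, A=7 and digits 1,4,5,7,9 already taken and all letters distinct, that pins W to 6 ⇒ W=6.
Step 7. [col 3: Q + Q ≡ I (mod 10)] column 3: given Q=5, carry-in 0, and digits 1,4,5,6,7,9 already taken and all letters distinct, Q+Q≡I (mod 10) forces I=0 ⇒ I=0.
Step 8. [col 4: N + N ≡ A (mod 10)] column 4 (N + N ≡ A (mod 10), carry-in 1) doesn't pin N yet; pick N=3 and continue. So N=3.
Step 9. [col 5: N + Q ≡ P (mod 10)] in column 5 we have N+Q≡P with carry-in 0; given N=3, Q=5 and digits 0,1,3,4,5,6,7,9 already taken and all letters distinct, that pins P to 8, so P=8.

Answer: A=7, D=4, F=9, I=0, K=1, N=3, P=8, Q=5, W=6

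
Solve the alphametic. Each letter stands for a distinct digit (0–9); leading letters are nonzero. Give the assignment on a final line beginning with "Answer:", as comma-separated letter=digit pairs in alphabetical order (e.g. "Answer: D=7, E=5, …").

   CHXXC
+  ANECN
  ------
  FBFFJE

Step 1. [col 1: C + N ≡ E (mod 10)] several values work for C in column 1 (C + N ≡ E (mod 10), carry-in 0); try C=2 ⇒ C=2.
Step 2. [F] F is the leading digit of a 6-digit sum of two 5-digit numbers; the final carry is exactly 1. So F=1.
Step 3. [col 1: C + N ≡ E (mod 10)] no forcing yet in column 1 (carry-in 0); E=8 is free and consistent — try it. So E=8.
Step 4. [col 1: C + N ≡ E (mod 10)] column 1: given C=2, E=8, carry-in 0, and digits 1,2,8 already taken and all letters distinct, C+N≡E (mod 10) forces N=6 ⇒ N=6.
Step 5. [col 2: X + C ≡ J (mod 10)] several values work for J in column 2 (X + C ≡ J (mod 10), carry-in 0); try J=5. So J=5.
Step 6. [col 2: X + C ≡ J (mod 10)] column 2: given C=2, J=5, carry-in 0, and digits 1,2,5,6,8 already taken and all letters distinct, X+C≡J (mod 10) forces X=3 ⇒ X=3.
Step 7. [col 4: H + N ≡ F (mod 10)] column 4: given N=6, F=1, carry-in 1, and digits 1,2,3,5,6,8 already taken and all letters distinct, H+N≡F (mod 10) forces H=4. So H=4.
Step 8. [col 5: C + A ≡ B (mod 10)] column 5: given C=2, carry-in 1, and digits 1,2,3,4,5,6,8 already taken and all letters distinct, C+A≡B (mod 10) forces B=0 ⇒ B=0.
Step 9. [col 5: C + A ≡ B (mod 10)] in column 5 we have C+A≡B with carry-in 1; given C=2, B=0 and digits 0,1,2,3,4,5,6,8 already taken and all letters distinct, that pins A to 7, so A=7.

Answer: A=7, B=0, C=2, E=8, F=1, H=4, J=5, N=6, X=3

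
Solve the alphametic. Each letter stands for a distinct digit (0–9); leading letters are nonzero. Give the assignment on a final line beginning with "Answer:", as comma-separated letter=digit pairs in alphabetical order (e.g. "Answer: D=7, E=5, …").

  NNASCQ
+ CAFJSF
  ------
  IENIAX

Step 1. [col 1: Q + F ≡ X (mod 10)] several values work for Q in column 1 (Q + F ≡ X (mod 10), carry-in 0); try Q=7, so Q=7.
Step 2. [col 1: Q + F ≡ X (mod 10)] several values work for F in column 1 (Q + F ≡ X (mod 10), carry-in 0); try F=2, so F=2.
Step 3. [col 1: Q + F ≡ X (mod 10)] in column 1 we have Q+F≡X with carry-in 0; given Q=7, F=2 and digits 2,7 already taken and all letters distinct, that pins X to 9. So X=9.
Step 4. [col 2: C + S ≡ A (mod 10)] column 2 (C + S ≡ A (mod 10), carry-in 0) doesn't pin A yet; pick A=4 and continue ⇒ A=4.
Step 5. [col 2: C + S ≡ A (mod 10)] S=3 is one option consistent with column 2 (C + S ≡ A (mod 10), carry-in 0) — take it, so S=3.
Step 6. [col 2: C + S ≡ A (mod 10)] column 2 reads C+S+carry(0)=A with S=3, A=4; with digits 2,3,4,7,9 already taken and all letters distinct, the only value for C is 1 ⇒ C=1.
Step 7. [col 3: S + J ≡ I (mod 10)] from column 3 (S=3, carry-in 0, digits 1,2,3,4,7,9 already taken and all letters distinct): I must equal 8 ⇒ I=8.
Step 8. [col 3: S + J ≡ I (mod 10)] from column 3 (S=3, I=8, carry-in 0, digits 1,2,3,4,7,8,9 already taken and all letters distinct): J must equal 5. So J=5.
Step 9. [col 4: A + F ≡ N (mod 10)] from column 4 (A=4, F=2, carry-in 0, digits 1,2,3,4,5,7,8,9 already taken and all letters distinct): N must equal 6. So N=6.
Step 10. [col 5: N + A ≡ E (mod 10)] column 5: given N=6, A=4, carry-in 0, and digits 1,2,3,4,5,6,7,8,9 already taken and all letters distinct, N+A≡E (mod 10) forces E=0, so E=0.

Answer: A=4, C=1, E=0, F=2, I=8, J=5, N=6, Q=7, S=3, X=9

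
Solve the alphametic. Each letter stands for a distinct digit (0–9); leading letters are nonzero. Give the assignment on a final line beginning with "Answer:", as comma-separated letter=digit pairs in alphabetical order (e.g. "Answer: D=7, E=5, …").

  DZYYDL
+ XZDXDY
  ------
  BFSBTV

Step 1. [col 1: L + Y ≡ V (mod 10)] several values work for Y in column 1 (L + Y ≡ V (mod 10), carry-in 0); try Y=6. So Y=6.
Step 2. [col 1: L + Y ≡ V (mod 10)] V=4 is one option consistent with column 1 (L + Y ≡ V (mod 10), carry-in 0) — take it ⇒ V=4.
Step 3. [col 1: L + Y ≡ V (mod 10)] in column 1 we have L+Y≡V with carry-in 0; given Y=6, V=4 and digits 4,6 already taken and all letters distinct, that pins L to 8, so L=8.
Step 4. [col 2: D + D ≡ T (mod 10)] column 2 (D + D ≡ T (mod 10), carry-in 1) doesn't pin D yet; pick D=7 and continue, so D=7.
Step 5. [col 2: D + D ≡ T (mod 10)] in column 2 we have D+D≡T with carry-in 1; given D=7 and digits 4,6,7,8 already taken and all letters distinct, that pins T to 5. So T=5.
Step 6. [col 3: Y + X ≡ B (mod 10)] several values work for B in column 3 (Y + X ≡ B (mod 10), carry-in 1); try B=9, so B=9.
Step 7. [col 3: Y + X ≡ B (mod 10)] in column 3 we have Y+X≡B with carry-in 1; given Y=6, B=9 and digits 4,5,6,7,8,9 already taken and all letters distinct, that pins X to 2. So X=2.
Step 8. [col 4: Y + D ≡ S (mod 10)] column 4 reads Y+D+carry(0)=S with Y=6, D=7; with digits 2,4,5,6,7,8,9 already taken and all letters distinct, the only value for S is 3 ⇒ S=3.
Step 9. [col 5: Z + Z ≡ F (mod 10)] column 5: given nothing yet, carry-in 1, and digits 2,3,4,5,6,7,8,9 already taken and all letters distinct, Z+Z≡F (mod 10) forces F=1, so F=1.
Step 10. [col 5: Z + Z ≡ F (mod 10)] in column 5 we have Z+Z≡F with carry-in 1; given F=1 and digits 1,2,3,4,5,6,7,8,9 already taken and all letters distinct, that pins Z to 0. So Z=0.

Answer: B=9, D=7, F=1, L=8, S=3, T=5, V=4, X=2, Y=6, Z=0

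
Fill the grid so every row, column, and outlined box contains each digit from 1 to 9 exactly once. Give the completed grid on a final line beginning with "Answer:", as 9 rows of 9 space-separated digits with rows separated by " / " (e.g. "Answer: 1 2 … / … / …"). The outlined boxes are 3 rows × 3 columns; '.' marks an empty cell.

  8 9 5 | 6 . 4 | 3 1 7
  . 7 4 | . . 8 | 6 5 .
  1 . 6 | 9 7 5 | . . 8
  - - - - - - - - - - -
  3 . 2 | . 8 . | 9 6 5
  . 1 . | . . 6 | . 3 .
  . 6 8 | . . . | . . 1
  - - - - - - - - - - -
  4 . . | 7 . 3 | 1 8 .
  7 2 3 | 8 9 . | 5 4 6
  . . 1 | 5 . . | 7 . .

Step 1. [r1c5∈{2}] only 2 remains possible at r1c5, so r1c5=2.
Step 2. [r7c9∈{2,9}] r7c9 is the only open cell in row 7 admitting 2 ⇒ r7c9=2.
Step 3. [r5c9∈{4}] r5c9 is down to just 4 ⇒ r5c9=4.
Step 4. [r6c7∈{2}] r6c7 has the single candidate 2 ⇒ r6c7=2.
Step 5. [r5c5∈{5}] r5c5 is down to just 5. So r5c5=5.
Step 6. [r5c1∈{9}] nothing but 9 survives at r5c1. So r5c1=9.
Step 7. [r9c5∈{4,6}] in row 9, 4 fits only at r9c5, so r9c5=4.
Step 8. [r4c6∈{1,7}] across row 4, 7 lands solely at r4c6 ⇒ r4c6=7.
Step 9. [r2c5∈{1,3}] across col 5, 1 lands solely at r2c5 ⇒ r2c5=1.
Step 10. [r6c4∈{3,4}] across row 6, 4 lands solely at r6c4 ⇒ r6c4=4.
Step 11. [r9c9∈{3,9}] in row 9, 3 fits only at r9c9 ⇒ r9c9=3.
Step 12. [r7c5∈{6}] r7c5 is down to just 6. So r7c5=6.
Step 13. [r9c8∈{9}] only 9 remains possible at r9c8. So r9c8=9.
Step 14. [r2c4∈{3}] r2c4 is down to just 3. So r2c4=3.
Step 15. [r7c3∈{9}] r7c3's peers cover all but 9, so r7c3=9.
Step 16. [r3c2∈{3}] nothing but 3 survives at r3c2. So r3c2=3.
Step 17. [r6c6∈{9}] r6c6's peers cover all but 9 ⇒ r6c6=9.
Step 18. [r5c3∈{7}] r5c3 is down to just 7, so r5c3=7.
Step 19. [r7c2∈{5}] nothing but 5 survives at r7c2. So r7c2=5.
Step 20. [r2c9∈{9}] nothing but 9 survives at r2c9 ⇒ r2c9=9.
Step 21. [r3c8∈{2}] r3c8 is down to just 2. So r3c8=2.
Step 22. [r9c2∈{8}] r9c2 has the single candidate 8 ⇒ r9c2=8.
Step 23. [r8c6∈{1}] r8c6 has the single candidate 1. So r8c6=1.
Step 24. [r9c6∈{2}] r9c6 is down to just 2, so r9c6=2.
Step 25. [r3c7∈{4}] r3c7 has the single candidate 4. So r3c7=4.
Step 26. [r5c7∈{8}] r5c7 is down to just 8, so r5c7=8.
Step 27. [r9c1∈{6}] r9c1 is down to just 6 ⇒ r9c1=6.
Step 28. [r4c2∈{4}] only 4 remains possible at r4c2, so r4c2=4.
Step 29. [r2c1∈{2}] only 2 remains possible at r2c1. So r2c1=2.
Step 30. [r6c5∈{3}] only 3 remains possible at r6c5 ⇒ r6c5=3.
Step 31. [r5c4∈{2}] only 2 remains possible at r5c4. So r5c4=2.
Step 32. [r6c1∈{5}] nothing but 5 survives at r6c1. So r6c1=5.
Step 33. [r4c4∈{1}] r4c4 is down to just 1 ⇒ r4c4=1.
Step 34. [r6c8∈{7}] nothing but 7 survives at r6c8 ⇒ r6c8=7.

Answer: 8 9 5 6 2 4 3 1 7 / 2 7 4 3 1 8 6 5 9 / 1 3 6 9 7 5 4 2 8 / 3 4 2 1 8 7 9 6 5 / 9 1 7 2 5 6 8 3 4 / 5 6 8 4 3 9 2 7 1 / 4 5 9 7 6 3 1 8 2 / 7 2 3 8 9 1 5 4 6 / 6 8 1 5 4 2 7 9 3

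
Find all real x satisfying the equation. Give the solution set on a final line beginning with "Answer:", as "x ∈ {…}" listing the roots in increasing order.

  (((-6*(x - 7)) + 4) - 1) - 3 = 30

Step 1. [(((-6*(x - 7)) + 4) - 1) - 3 = 30] -3 is outermost — add 3 both sides ⇒ sub: ((-6*(x - 7)) + 4) - 1 = 33.
Step 2. [((-6*(x - 7)) + 4) - 1 = 33] add 1: x sits inside (… - 1) ⇒ sub: (-6*(x - 7)) + 4 = 34.
Step 3. [(-6*(x - 7)) + 4 = 34] peel the +4: subtract 4 from each side, so sub: -6*(x - 7) = 30.
Step 4. [-6*(x - 7) = 30] leading coefficient -6: divide by -6 ⇒ div: x - 7 = -5.
Step 5. [x - 7 = -5] add 7: x sits inside (… - 7), so sub: x = 2.

Answer: x ∈ {2}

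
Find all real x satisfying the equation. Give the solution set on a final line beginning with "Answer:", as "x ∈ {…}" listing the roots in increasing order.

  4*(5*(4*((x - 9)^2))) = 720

Step 1. [4*(5*(4*((x - 9)^2))) = 720] 4 out front; divide by 4, so div: 5*(4*((x - 9)^2)) = 180.
Step 2. [5*(4*((x - 9)^2)) = 180] 5·(inner) — divide through by 5. So div: 4*((x - 9)^2) = 36.
Step 3. [4*((x - 9)^2) = 36] 4 out front; divide by 4, so div: (x - 9)^2 = 9.
Step 4. [(x - 9)^2 = 9] LHS squared, RHS 9 ≥ 0: apply √ (±), so sqrt: x - 9 = 3 or -3.
Step 5. [x - 9 = 3 or -3] the outer -9 inverts by adding 9 ⇒ sub: x = 12 or 6.

Answer: x ∈ {6, 12}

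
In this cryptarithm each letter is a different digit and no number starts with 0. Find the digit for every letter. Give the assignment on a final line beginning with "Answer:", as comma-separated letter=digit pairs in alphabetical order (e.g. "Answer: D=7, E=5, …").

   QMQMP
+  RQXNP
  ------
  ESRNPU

Step 1. [col 1: P + P ≡ U (mod 10)] column 1 (P + P ≡ U (mod 10), carry-in 0) doesn't pin U yet; pick U=0 and continue. So U=0.
Step 2. [col 1: P + P ≡ U (mod 10)] in column 1 we have P+P≡U with carry-in 0; given U=0 and digits 0 already taken and all letters distinct, that pins P to 5, so P=5.
Step 3. [E] E is the leading digit of a 6-digit sum of two 5-digit numbers; the final carry is exactly 1. So E=1.
Step 4. [col 2: M + N ≡ P (mod 10)] several values work for M in column 2 (M + N ≡ P (mod 10), carry-in 1); try M=6 ⇒ M=6.
Step 5. [col 2: M + N ≡ P (mod 10)] column 2 reads M+N+carry(1)=P with M=6, P=5; with digits 0,1,5,6 already taken and all letters distinct, the only value for N is 8 ⇒ N=8.
Step 6. [col 3: Q + X ≡ N (mod 10)] no forcing yet in column 3 (carry-in 1); Q=3 is free and consistent — try it ⇒ Q=3.
Step 7. [col 3: Q + X ≡ N (mod 10)] from column 3 (Q=3, N=8, carry-in 1, digits 0,1,3,5,6,8 already taken and all letters distinct): X must equal 4. So X=4.
Step 8. [col 4: M + Q ≡ R (mod 10)] in column 4 we have M+Q≡R with carry-in 0; given M=6, Q=3 and digits 0,1,3,4,5,6,8 already taken and all letters distinct, that pins R to 9, so R=9.
Step 9. [col 5: Q + R ≡ S (mod 10)] column 5: given Q=3, R=9, carry-in 0, and digits 0,1,3,4,5,6,8,9 already taken and all letters distinct, Q+R≡S (mod 10) forces S=2. So S=2.

Answer: E=1, M=6, N=8, P=5, Q=3, R=9, S=2, U=0, X=4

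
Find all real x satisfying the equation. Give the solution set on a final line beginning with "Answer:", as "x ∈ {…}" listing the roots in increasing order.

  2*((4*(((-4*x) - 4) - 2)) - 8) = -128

Step 1. [2*((4*(((-4*x) - 4) - 2)) - 8) = -128] divide by the outer 2, so div: (4*(((-4*x) - 4) - 2)) - 8 = -64.
Step 2. [(4*(((-4*x) - 4) - 2)) - 8 = -64] common factor 4 (LHS and -64) — divide through. So factor: (((-4*x) - 4) - 2) - 2 = -16.
Step 3. [(((-4*x) - 4) - 2) - 2 = -16] -2 is outermost — add 2 both sides ⇒ sub: ((-4*x) - 4) - 2 = -14.
Step 4. [((-4*x) - 4) - 2 = -14] 2 comes off first (add 2), so sub: (-4*x) - 4 = -12.
Step 5. [(-4*x) - 4 = -12] -4 | LHS and -4 | -12: pull -4 out, so factor: x + 1 = 3.
Step 6. [x + 1 = 3] peel the +1: subtract 1 from each side. So sub: x = 2.

Answer: x ∈ {2}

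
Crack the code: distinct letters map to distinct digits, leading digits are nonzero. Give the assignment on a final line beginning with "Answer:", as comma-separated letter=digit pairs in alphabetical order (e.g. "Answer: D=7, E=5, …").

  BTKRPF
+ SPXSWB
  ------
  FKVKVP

Step 1. [col 1: F + B ≡ P (mod 10)] B=1 is one option consistent with column 1 (F + B ≡ P (mod 10), carry-in 0) — take it. So B=1.
Step 2. [col 1: F + B ≡ P (mod 10)] column 1 (F + B ≡ P (mod 10), carry-in 0) doesn't pin F yet; pick F=7 and continue. So F=7.
Step 3. [col 1: F + B ≡ P (mod 10)] in column 1 we have F+B≡P with carry-in 0; given F=7, B=1 and digits 1,7 already taken and all letters distinct, that pins P to 8, so P=8.
Step 4. [col 2: P + W ≡ V (mod 10)] W=5 is one option consistent with column 2 (P + W ≡ V (mod 10), carry-in 0) — take it ⇒ W=5.
Step 5. [col 2: P + W ≡ V (mod 10)] from column 2 (P=8, W=5, carry-in 0, digits 1,5,7,8 already taken and all letters distinct): V must equal 3. So V=3.
Step 6. [col 3: R + S ≡ K (mod 10)] from column 3 (nothing yet, carry-in 1, digits 1,3,5,7,8 already taken and all letters distinct): K must equal 9 ⇒ K=9.
Step 7. [col 3: R + S ≡ K (mod 10)] several values work for S in column 3 (R + S ≡ K (mod 10), carry-in 1); try S=6. So S=6.
Step 8. [col 3: R + S ≡ K (mod 10)] column 3 reads R+S+carry(1)=K with S=6, K=9; with digits 1,3,5,6,7,8,9 already taken and all letters distinct, the only value for R is 2. So R=2.
Step 9. [col 4: K + X ≡ V (mod 10)] from column 4 (K=9, V=3, carry-in 0, digits 1,2,3,5,6,7,8,9 already taken and all letters distinct): X must equal 4 ⇒ X=4.
Step 10. [col 5: T + P ≡ K (mod 10)] column 5 reads T+P+carry(1)=K with P=8, K=9; with digits 1,2,3,4,5,6,7,8,9 already taken and all letters distinct, the only value for T is 0 ⇒ T=0.

Answer: B=1, F=7, K=9, P=8, R=2, S=6, T=0, V=3, W=5, X=4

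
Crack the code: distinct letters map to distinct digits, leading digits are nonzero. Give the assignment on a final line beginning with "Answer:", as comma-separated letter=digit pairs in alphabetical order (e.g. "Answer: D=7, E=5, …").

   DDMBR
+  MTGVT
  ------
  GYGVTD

Step 1. [col 1: R + T ≡ D (mod 10)] no forcing yet in column 1 (carry-in 0); R=5 is free and consistent — try it ⇒ R=5.
Step 2. [col 1: R + T ≡ D (mod 10)] no forcing yet in column 1 (carry-in 0); D=8 is free and consistent — try it. So D=8.
Step 3. [G] G is the leading digit of a 6-digit sum of two 5-digit numbers; the final carry is exactly 1, so G=1.
Step 4. [col 1: R + T ≡ D (mod 10)] column 1: given R=5, D=8, carry-in 0, and digits 1,5,8 already taken and all letters distinct, R+T≡D (mod 10) forces T=3, so T=3.
Step 5. [col 2: B + V ≡ T (mod 10)] several values work for V in column 2 (B + V ≡ T (mod 10), carry-in 0); try V=9. So V=9.
Step 6. [col 2: B + V ≡ T (mod 10)] column 2: given V=9, T=3, carry-in 0, and digits 1,3,5,8,9 already taken and all letters distinct, B+V≡T (mod 10) forces B=4. So B=4.
Step 7. [col 3: M + G ≡ V (mod 10)] column 3: given G=1, V=9, carry-in 1, and digits 1,3,4,5,8,9 already taken and all letters distinct, M+G≡V (mod 10) forces M=7, so M=7.
Step 8. [col 5: D + M ≡ Y (mod 10)] column 5 reads D+M+carry(1)=Y with D=8, M=7; with digits 1,3,4,5,7,8,9 already taken and all letters distinct, the only value for Y is 6. So Y=6.

Answer: B=4, D=8, G=1, M=7, R=5, T=3, V=9, Y=6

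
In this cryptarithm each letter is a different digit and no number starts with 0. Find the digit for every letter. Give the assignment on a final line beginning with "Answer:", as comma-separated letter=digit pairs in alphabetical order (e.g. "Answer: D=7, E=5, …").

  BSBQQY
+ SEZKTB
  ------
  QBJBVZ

Step 1. [col 1: Y + B ≡ Z (mod 10)] column 1 (Y + B ≡ Z (mod 10), carry-in 0) doesn't pin B yet; pick B=4 and continue ⇒ B=4.
Step 2. [col 1: Y + B ≡ Z (mod 10)] several values work for Z in column 1 (Y + B ≡ Z (mod 10), carry-in 0); try Z=2. So Z=2.
Step 3. [col 1: Y + B ≡ Z (mod 10)] in column 1 we have Y+B≡Z with carry-in 0; given B=4, Z=2 and digits 2,4 already taken and all letters distinct, that pins Y to 8. So Y=8.
Step 4. [col 2: Q + T ≡ V (mod 10)] no forcing yet in column 2 (carry-in 1); T=0 is free and consistent — try it ⇒ T=0.
Step 5. [col 2: Q + T ≡ V (mod 10)] column 2 (Q + T ≡ V (mod 10), carry-in 1) doesn't pin V yet; pick V=6 and continue, so V=6.
Step 6. [col 2: Q + T ≡ V (mod 10)] column 2 reads Q+T+carry(1)=V with T=0, V=6; with digits 0,2,4,6,8 already taken and all letters distinct, the only value for Q is 5 ⇒ Q=5.
Step 7. [col 3: Q + K ≡ B (mod 10)] in column 3 we have Q+K≡B with carry-in 0; given Q=5, B=4 and digits 0,2,4,5,6,8 already taken and all letters distinct, that pins K to 9. So K=9.
Step 8. [col 4: B + Z ≡ J (mod 10)] in column 4 we have B+Z≡J with carry-in 1; given B=4, Z=2 and digits 0,2,4,5,6,8,9 already taken and all letters distinct, that pins J to 7. So J=7.
Step 9. [col 5: S + E ≡ B (mod 10)] column 5 (S + E ≡ B (mod 10), carry-in 0) doesn't pin E yet; pick E=3 and continue ⇒ E=3.
Step 10. [col 5: S + E ≡ B (mod 10)] column 5 reads S+E+carry(0)=B with E=3, B=4; with digits 0,2,3,4,5,6,7,8,9 already taken and all letters distinct, the only value for S is 1 ⇒ S=1.

Answer: B=4, E=3, J=7, K=9, Q=5, S=1, T=0, V=6, Y=8, Z=2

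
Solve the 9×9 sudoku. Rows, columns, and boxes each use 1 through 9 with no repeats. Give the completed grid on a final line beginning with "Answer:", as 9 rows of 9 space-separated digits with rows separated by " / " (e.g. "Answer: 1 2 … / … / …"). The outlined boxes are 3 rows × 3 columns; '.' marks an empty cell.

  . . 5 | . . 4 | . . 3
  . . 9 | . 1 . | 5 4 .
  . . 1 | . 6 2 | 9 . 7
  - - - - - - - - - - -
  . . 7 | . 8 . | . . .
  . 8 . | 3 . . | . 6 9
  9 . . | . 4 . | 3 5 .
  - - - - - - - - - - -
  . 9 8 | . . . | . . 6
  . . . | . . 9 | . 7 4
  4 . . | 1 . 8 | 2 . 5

Step 1. [r8c4∈{2,5,6}] 6 has one home in box 8: r8c4 ⇒ r8c4=6.
Step 2. [r7c7∈{1}] nothing but 1 survives at r7c7 ⇒ r7c7=1.
Step 3. [r3c8∈{8}] nothing but 8 survives at r3c8 ⇒ r3c8=8.
Step 4. [r3c1∈{3}] r3c1 has the single candidate 3, so r3c1=3.
Step 5. [r4c2∈{1,2,3,4,5,6}] 3 has one home in row 4: r4c2 ⇒ r4c2=3.
Step 6. [r2c9∈{2}] r2c9 has the single candidate 2, so r2c9=2.
Step 7. [r8c2∈{1,2,5}] 5 has one home in col 2: r8c2 ⇒ r8c2=5.
Step 8. [r6c2∈{1,2,6}] col 2 places 1 nowhere but r6c2. So r6c2=1.
Step 9. [r7c4∈{2,4,5,7}] r7c4 is the only open cell in row 7 admitting 4. So r7c4=4.
Step 10. [r5c7∈{4,7}] 7 has one home in col 7: r5c7. So r5c7=7.
Step 11. [r1c2∈{2,6,7}] in col 2, 2 fits only at r1c2. So r1c2=2.
Step 12. [r7c8∈{3}] nothing but 3 survives at r7c8, so r7c8=3.
Step 13. [r4c4∈{2,5,9}] row 4 places 9 nowhere but r4c4, so r4c4=9.
Step 14. [r6c4∈{2,7}] r6c4 is the only open cell in col 4 admitting 2, so r6c4=2.
Step 15. [r5c5∈{5}] nothing but 5 survives at r5c5. So r5c5=5.
Step 16. [r5c1∈{2}] r5c1's peers cover all but 2. So r5c1=2.
Step 17. [r7c1∈{7}] r7c1's peers cover all but 7, so r7c1=7.
Step 18. [r2c2∈{6,7}] col 2 places 7 nowhere but r2c2 ⇒ r2c2=7.
Step 19. [r2c1∈{6,8}] 6 has one home in row 2: r2c1, so r2c1=6.
Step 20. [r8c3∈{2,3}] 2 has one home in col 3: r8c3. So r8c3=2.
Step 21. [r6c3∈{6}] r6c3 is down to just 6. So r6c3=6.
Step 22. [r4c9∈{1}] r4c9 has the single candidate 1, so r4c9=1.
Step 23. [r1c4∈{7,8}] col 4 places 7 nowhere but r1c4 ⇒ r1c4=7.
Step 24. [r8c5∈{3}] nothing but 3 survives at r8c5. So r8c5=3.
Step 25. [r6c9∈{8}] r6c9 is down to just 8, so r6c9=8.
Step 26. [r5c3∈{4}] r5c3 is down to just 4 ⇒ r5c3=4.
Step 27. [r9c5∈{7}] r9c5 is down to just 7, so r9c5=7.
Step 28. [r4c8∈{2}] r4c8's peers cover all but 2 ⇒ r4c8=2.
Step 29. [r1c1∈{8}] only 8 remains possible at r1c1, so r1c1=8.
Step 30. [r6c6∈{7}] nothing but 7 survives at r6c6. So r6c6=7.
Step 31. [r7c5∈{2}] r7c5 is down to just 2, so r7c5=2.
Step 32. [r9c3∈{3}] r9c3's peers cover all but 3. So r9c3=3.
Step 33. [r3c2∈{4}] only 4 remains possible at r3c2. So r3c2=4.
Step 34. [r2c6∈{3}] nothing but 3 survives at r2c6 ⇒ r2c6=3.
Step 35. [r9c2∈{6}] r9c2 has the single candidate 6, so r9c2=6.
Step 36. [r7c6∈{5}] nothing but 5 survives at r7c6, so r7c6=5.
Step 37. [r4c7∈{4}] only 4 remains possible at r4c7. So r4c7=4.
Step 38. [r1c8∈{1}] r1c8's peers cover all but 1, so r1c8=1.
Step 39. [r9c8∈{9}] r9c8 has the single candidate 9 ⇒ r9c8=9.
Step 40. [r2c4∈{8}] only 8 remains possible at r2c4. So r2c4=8.
Step 41. [r1c5∈{9}] r1c5 is down to just 9, so r1c5=9.
Step 42. [r4c6∈{6}] r4c6 has the single candidate 6. So r4c6=6.
Step 43. [r1c7∈{6}] r1c7 is down to just 6, so r1c7=6.
Step 44. [r8c1∈{1}] only 1 remains possible at r8c1. So r8c1=1.
Step 45. [r3c4∈{5}] nothing but 5 survives at r3c4 ⇒ r3c4=5.
Step 46. [r8c7∈{8}] only 8 remains possible at r8c7. So r8c7=8.
Step 47. [r4c1∈{5}] nothing but 5 survives at r4c1 ⇒ r4c1=5.
Step 48. [r5c6∈{1}] r5c6 is down to just 1. So r5c6=1.

Answer: 8 2 5 7 9 4 6 1 3 / 6 7 9 8 1 3 5 4 2 / 3 4 1 5 6 2 9 8 7 / 5 3 7 9 8 6 4 2 1 / 2 8 4 3 5 1 7 6 9 / 9 1 6 2 4 7 3 5 8 / 7 9 8 4 2 5 1 3 6 / 1 5 2 6 3 9 8 7 4 / 4 6 3 1 7 8 2 9 5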